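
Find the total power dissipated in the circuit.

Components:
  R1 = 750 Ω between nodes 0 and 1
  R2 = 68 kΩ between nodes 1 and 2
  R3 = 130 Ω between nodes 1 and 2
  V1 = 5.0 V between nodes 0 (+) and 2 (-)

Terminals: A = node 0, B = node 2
Nodal analysis, taking node 2 as the 0 V reference.
Source V1 fixes V_0 = 5 V.
KCL at each unknown node (sum of currents leaving = 0; resistances in Ω):
  Node 1: (V_1 - 5)/750 + (V_1 - 0)/68000 + (V_1 - 0)/130 = 0
Collecting terms: 0.00904 × V_1 = 0.006667  =>  V_1 = 0.7374 V
Power in each resistor, P = (ΔV)²/R:
  P_R1 = (5 - 0.7374)²/750 = 0.02423 W
  P_R2 = (0.7374 - 0)²/68000 = 0.000007997 W
  P_R3 = (0.7374 - 0)²/130 = 0.004183 W
P_total = P_R1 + P_R2 + P_R3 = 0.02842 W

Final answer: 0.02842 W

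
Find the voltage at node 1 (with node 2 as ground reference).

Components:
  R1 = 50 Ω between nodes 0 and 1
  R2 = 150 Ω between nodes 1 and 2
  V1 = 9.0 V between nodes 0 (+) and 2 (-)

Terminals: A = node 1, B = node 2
Nodal analysis, taking node 2 as the 0 V reference.
Source V1 fixes V_0 = 9 V.
KCL at each unknown node (sum of currents leaving = 0; resistances in Ω):
  Node 1: (V_1 - 9)/50 + (V_1 - 0)/150 = 0
Collecting terms: 0.02667 × V_1 = 0.18  =>  V_1 = 6.75 V
The requested potential is V_1 = 6.75 V.

Final answer: V_1 = 6.75 V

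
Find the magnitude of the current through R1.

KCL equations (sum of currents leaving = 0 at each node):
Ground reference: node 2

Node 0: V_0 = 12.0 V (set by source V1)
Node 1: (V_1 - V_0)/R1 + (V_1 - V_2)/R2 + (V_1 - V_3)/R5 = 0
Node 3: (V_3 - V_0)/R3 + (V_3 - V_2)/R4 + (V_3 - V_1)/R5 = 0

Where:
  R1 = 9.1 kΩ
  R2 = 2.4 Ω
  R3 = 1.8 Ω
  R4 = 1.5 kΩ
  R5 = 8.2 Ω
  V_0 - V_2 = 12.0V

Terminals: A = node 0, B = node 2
Nodal analysis, taking node 2 as the 0 V reference.
Source V1 fixes V_0 = 12 V.
KCL at each unknown node (sum of currents leaving = 0; resistances in Ω):
  Node 1: (V_1 - 12)/9100 + (V_1 - 0)/2.4 + (V_1 - V_3)/8.2 = 0
  Node 3: (V_3 - 12)/1.8 + (V_3 - 0)/1500 + (V_3 - V_1)/8.2 = 0
Collecting terms (coefficients in siemens):
  0.5387·V_1 - 0.122·V_3 = 0.001319
  0.6782·V_3 - 0.122·V_1 = 6.667
Determinant D = (0.5387)(0.6782) - (-0.122)(-0.122) = 0.3505
V_1 = [(0.001319)(0.6782) - (-0.122)(6.667)]/D = 2.322 V
V_3 = [(0.5387)(6.667) - (0.001319)(-0.122)]/D = 10.25 V
I_R1 = (V_0 - V_1)/R1 = (12 - 2.322)/9100 = 0.001063 A
|I_R1| = 0.001063 A

Final answer: |I_R1| = 0.001063 A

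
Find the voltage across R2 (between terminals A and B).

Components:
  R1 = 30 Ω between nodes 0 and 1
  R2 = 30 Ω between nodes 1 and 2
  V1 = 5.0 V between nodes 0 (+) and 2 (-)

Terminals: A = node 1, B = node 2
R1 and R2 are in series across V1 (node 0 → node 1 → node 2), and the output A–B is taken across R2, so this is a voltage divider.
Series current: I = V1/(R1 + R2) = 5/(30 + 30) = 5/60 = 0.08333 A
V_R2 = I × R2 = V1 × R2/(R1 + R2) = 5 × 30/60 = 2.5 V

Final answer: 2.5 V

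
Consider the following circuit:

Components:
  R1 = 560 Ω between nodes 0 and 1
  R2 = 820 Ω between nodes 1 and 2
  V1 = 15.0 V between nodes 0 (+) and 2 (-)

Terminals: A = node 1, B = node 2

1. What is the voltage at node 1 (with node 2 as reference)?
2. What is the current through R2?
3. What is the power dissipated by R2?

Nodal analysis, taking node 2 as the 0 V reference.
Source V1 fixes V_0 = 15 V.
KCL at each unknown node (sum of currents leaving = 0; resistances in Ω):
  Node 1: (V_1 - 15)/560 + (V_1 - 0)/820 = 0
Collecting terms: 0.003005 × V_1 = 0.02679  =>  V_1 = 8.913 V
Part 1:
  Read off the nodal solution: V_1 = 8.913 V
Part 2:
  I_R2 = (V_1 - V_2)/R2 = (8.913 - 0)/820 = 0.01087 A
  Magnitude: I_R2 = 0.01087 A
Part 3:
  I_R2 = (V_1 - V_2)/R2 = (8.913 - 0)/820 = 0.01087 A
  P_R2 = I_R2² × R2 = (0.01087)² × 820 = 0.09688 W

Final answers:
1. V_1 = 8.913 V
2. I_R2 = 0.01087 A
3. P_R2 = 0.09688 W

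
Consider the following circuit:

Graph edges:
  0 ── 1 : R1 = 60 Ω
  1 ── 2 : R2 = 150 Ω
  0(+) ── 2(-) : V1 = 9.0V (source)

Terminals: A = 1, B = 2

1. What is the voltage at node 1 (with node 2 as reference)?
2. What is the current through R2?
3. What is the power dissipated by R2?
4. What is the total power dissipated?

Nodal analysis, taking node 2 as the 0 V reference.
Source V1 fixes V_0 = 9 V.
KCL at each unknown node (sum of currents leaving = 0; resistances in Ω):
  Node 1: (V_1 - 9)/60 + (V_1 - 0)/150 = 0
Collecting terms: 0.02333 × V_1 = 0.15  =>  V_1 = 6.429 V
Part 1:
  Read off the nodal solution: V_1 = 6.429 V
Part 2:
  I_R2 = (V_1 - V_2)/R2 = (6.429 - 0)/150 = 0.04286 A
  Magnitude: I_R2 = 0.04286 A
Part 3:
  I_R2 = (V_1 - V_2)/R2 = (6.429 - 0)/150 = 0.04286 A
  P_R2 = I_R2² × R2 = (0.04286)² × 150 = 0.2755 W
Part 4:
  Power in each resistor, P = (ΔV)²/R:
    P_R1 = (9 - 6.429)²/60 = 0.1102 W
    P_R2 = (6.429 - 0)²/150 = 0.2755 W
  P_total = P_R1 + P_R2 = 0.3857 W

Final answers:
1. V_1 = 6.429 V
2. I_R2 = 0.04286 A
3. P_R2 = 0.2755 W
4. P_total = 0.3857 W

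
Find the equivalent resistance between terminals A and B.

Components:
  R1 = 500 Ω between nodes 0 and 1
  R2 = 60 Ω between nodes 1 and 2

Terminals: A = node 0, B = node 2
Reduce the network between node 0 (A) and node 2 (B) by series/parallel combination:
  Rs1 = R1 + R2 (series, joined only at node 1) = 500 + 60 = 560 Ω
R_eq = 560 Ω

Final answer: 560 Ω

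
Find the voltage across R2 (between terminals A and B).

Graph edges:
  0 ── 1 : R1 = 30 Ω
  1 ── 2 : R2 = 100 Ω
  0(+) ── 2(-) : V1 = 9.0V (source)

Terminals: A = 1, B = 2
R1 and R2 are in series across V1 (node 0 → node 1 → node 2), and the output A–B is taken across R2, so this is a voltage divider.
Series current: I = V1/(R1 + R2) = 9/(30 + 100) = 9/130 = 0.06923 A
V_R2 = I × R2 = V1 × R2/(R1 + R2) = 9 × 100/130 = 6.923 V

Final answer: 6.923 V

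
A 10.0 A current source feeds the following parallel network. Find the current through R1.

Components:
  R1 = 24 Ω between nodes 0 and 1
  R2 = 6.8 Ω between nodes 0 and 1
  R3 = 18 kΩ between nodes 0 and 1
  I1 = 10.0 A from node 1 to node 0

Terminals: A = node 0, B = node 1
All resistors sit directly between nodes 0 and 1, so they are in parallel and share one voltage V; the full source current 10 A splits among them.
1/R_par = 1/24 + 1/6.8 + 1/18000 = 0.1888 S  =>  R_par = 5.297 Ω
V = I × R_par = 10 × 5.297 = 52.97 V
I_R1 = V/R1 = 52.97/24 = 2.207 A

Final answer: 2.207 A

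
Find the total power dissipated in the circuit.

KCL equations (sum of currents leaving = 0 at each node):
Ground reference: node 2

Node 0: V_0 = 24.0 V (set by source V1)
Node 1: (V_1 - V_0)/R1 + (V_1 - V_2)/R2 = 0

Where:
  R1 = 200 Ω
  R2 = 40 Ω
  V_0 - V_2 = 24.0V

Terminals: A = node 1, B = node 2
Nodal analysis, taking node 2 as the 0 V reference.
Source V1 fixes V_0 = 24 V.
KCL at each unknown node (sum of currents leaving = 0; resistances in Ω):
  Node 1: (V_1 - 24)/200 + (V_1 - 0)/40 = 0
Collecting terms: 0.03 × V_1 = 0.12  =>  V_1 = 4 V
Power in each resistor, P = (ΔV)²/R:
  P_R1 = (24 - 4)²/200 = 2 W
  P_R2 = (4 - 0)²/40 = 0.4 W
P_total = P_R1 + P_R2 = 2.4 W

Final answer: 2.4 W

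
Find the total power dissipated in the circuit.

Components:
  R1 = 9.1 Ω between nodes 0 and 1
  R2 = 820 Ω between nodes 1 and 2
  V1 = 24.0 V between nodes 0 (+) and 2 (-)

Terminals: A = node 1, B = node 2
Nodal analysis, taking node 2 as the 0 V reference.
Source V1 fixes V_0 = 24 V.
KCL at each unknown node (sum of currents leaving = 0; resistances in Ω):
  Node 1: (V_1 - 24)/9.1 + (V_1 - 0)/820 = 0
Collecting terms: 0.1111 × V_1 = 2.637  =>  V_1 = 23.74 V
Power in each resistor, P = (ΔV)²/R:
  P_R1 = (24 - 23.74)²/9.1 = 0.007625 W
  P_R2 = (23.74 - 0)²/820 = 0.6871 W
P_total = P_R1 + P_R2 = 0.6947 W

Final answer: 0.6947 W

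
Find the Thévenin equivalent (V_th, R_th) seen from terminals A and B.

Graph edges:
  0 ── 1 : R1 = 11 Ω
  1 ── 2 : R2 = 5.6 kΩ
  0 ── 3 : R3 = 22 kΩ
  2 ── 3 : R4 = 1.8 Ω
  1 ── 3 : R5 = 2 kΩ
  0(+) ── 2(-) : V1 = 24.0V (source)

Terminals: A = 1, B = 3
Step 1 — V_th is the open-circuit voltage V_A - V_B (nothing connected across the terminals).
Nodal analysis, taking node 2 as the 0 V reference.
Source V1 fixes V_0 = 24 V.
KCL at each unknown node (sum of currents leaving = 0; resistances in Ω):
  Node 1: (V_1 - 24)/11 + (V_1 - 0)/5600 + (V_1 - V_3)/2000 = 0
  Node 3: (V_3 - 24)/22000 + (V_3 - 0)/1.8 + (V_3 - V_1)/2000 = 0
Collecting terms (coefficients in siemens):
  0.09159·V_1 - 0.0005·V_3 = 2.182
  0.5561·V_3 - 0.0005·V_1 = 0.001091
Determinant D = (0.09159)(0.5561) - (-0.0005)(-0.0005) = 0.05093
V_1 = [(2.182)(0.5561) - (-0.0005)(0.001091)]/D = 23.82 V
V_3 = [(0.09159)(0.001091) - (2.182)(-0.0005)]/D = 0.02338 V
V_th = V_1 - V_3 = 23.82 - 0.02338 = 23.8 V
Step 2 — R_th: zero the source — replace V1 by a short circuit (node 2 merges into node 0) — and find the resistance seen between A (node 1) and B (node 3).
Reduce the network between node 1 (A) and node 3 (B) by series/parallel combination:
  Rp1 = R1 ‖ R2 (parallel, both between nodes 0 and 1) = 1/(1/11 + 1/5600) = 10.98 Ω
  Rp2 = R3 ‖ R4 (parallel, both between nodes 0 and 3) = 1/(1/22000 + 1/1.8) = 1.8 Ω
  Rs1 = Rp1 + Rp2 (series, joined only at node 0) = 10.98 + 1.8 = 12.78 Ω
  Rp3 = R5 ‖ Rs1 (parallel, both between nodes 1 and 3) = 1/(1/2000 + 1/12.78) = 12.7 Ω
R_th = 12.7 Ω

Final answer: V_th = 23.8 V, R_th = 12.7 Ω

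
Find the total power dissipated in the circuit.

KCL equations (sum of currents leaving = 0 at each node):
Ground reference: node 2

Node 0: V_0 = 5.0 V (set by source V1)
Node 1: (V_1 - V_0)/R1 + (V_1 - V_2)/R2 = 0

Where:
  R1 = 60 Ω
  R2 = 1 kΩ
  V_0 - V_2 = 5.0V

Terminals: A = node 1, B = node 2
Nodal analysis, taking node 2 as the 0 V reference.
Source V1 fixes V_0 = 5 V.
KCL at each unknown node (sum of currents leaving = 0; resistances in Ω):
  Node 1: (V_1 - 5)/60 + (V_1 - 0)/1000 = 0
Collecting terms: 0.01767 × V_1 = 0.08333  =>  V_1 = 4.717 V
Power in each resistor, P = (ΔV)²/R:
  P_R1 = (5 - 4.717)²/60 = 0.001335 W
  P_R2 = (4.717 - 0)²/1000 = 0.02225 W
P_total = P_R1 + P_R2 = 0.02358 W

Final answer: 0.02358 W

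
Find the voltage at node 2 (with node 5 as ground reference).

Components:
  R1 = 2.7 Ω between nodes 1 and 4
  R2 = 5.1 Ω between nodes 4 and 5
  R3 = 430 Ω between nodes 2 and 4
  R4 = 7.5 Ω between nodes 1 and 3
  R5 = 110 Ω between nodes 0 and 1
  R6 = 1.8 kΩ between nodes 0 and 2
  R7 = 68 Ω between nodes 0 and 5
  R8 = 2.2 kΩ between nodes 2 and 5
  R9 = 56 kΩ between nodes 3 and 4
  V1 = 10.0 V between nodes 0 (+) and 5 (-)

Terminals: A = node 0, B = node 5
Nodal analysis, taking node 5 as the 0 V reference.
Source V1 fixes V_0 = 10 V.
KCL at each unknown node (sum of currents leaving = 0; resistances in Ω):
  Node 1: (V_1 - V_4)/2.7 + (V_1 - V_3)/7.5 + (V_1 - 10)/110 = 0
  Node 2: (V_2 - V_4)/430 + (V_2 - 10)/1800 + (V_2 - 0)/2200 = 0
  Node 3: (V_3 - V_1)/7.5 + (V_3 - V_4)/56000 = 0
  Node 4: (V_4 - V_1)/2.7 + (V_4 - 0)/5.1 + (V_4 - V_2)/430 + (V_4 - V_3)/56000 = 0
Collecting terms (coefficients in siemens):
  0.5128·V_1 - 0.1333·V_3 - 0.3704·V_4 = 0.09091
  0.003336·V_2 - 0.002326·V_4 = 0.005556
  0.1334·V_3 - 0.1333·V_1 - 0.00001786·V_4 = 0
  0.5688·V_4 - 0.3704·V_1 - 0.002326·V_2 - 0.00001786·V_3 = 0
Solving these 4 simultaneous equations (Gaussian elimination) gives:
  V_1 = 0.6791 V, V_2 = 1.979 V, V_3 = 0.679 V, V_4 = 0.4503 V
The requested potential is V_2 = 1.979 V.

Final answer: V_2 = 1.979 V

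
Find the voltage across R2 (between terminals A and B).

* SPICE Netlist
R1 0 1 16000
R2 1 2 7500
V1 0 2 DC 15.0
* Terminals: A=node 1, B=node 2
R1 and R2 are in series across V1 (node 0 → node 1 → node 2), and the output A–B is taken across R2, so this is a voltage divider.
Series current: I = V1/(R1 + R2) = 15/(16000 + 7500) = 15/23500 = 0.0006383 A
V_R2 = I × R2 = V1 × R2/(R1 + R2) = 15 × 7500/23500 = 4.787 V

Final answer: 4.787 V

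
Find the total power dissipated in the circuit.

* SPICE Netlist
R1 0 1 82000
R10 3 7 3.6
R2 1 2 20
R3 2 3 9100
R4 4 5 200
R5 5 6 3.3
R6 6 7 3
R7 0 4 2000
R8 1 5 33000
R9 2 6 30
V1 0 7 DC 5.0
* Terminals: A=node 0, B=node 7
Nodal analysis, taking node 7 as the 0 V reference.
Source V1 fixes V_0 = 5 V.
KCL at each unknown node (sum of currents leaving = 0; resistances in Ω):
  Node 1: (V_1 - 5)/82000 + (V_1 - V_2)/20 + (V_1 - V_5)/33000 = 0
  Node 2: (V_2 - V_1)/20 + (V_2 - V_3)/9100 + (V_2 - V_6)/30 = 0
  Node 3: (V_3 - V_2)/9100 + (V_3 - 0)/3.6 = 0
  Node 4: (V_4 - V_5)/200 + (V_4 - 5)/2000 = 0
  Node 5: (V_5 - V_4)/200 + (V_5 - V_6)/3.3 + (V_5 - V_1)/33000 = 0
  Node 6: (V_6 - V_5)/3.3 + (V_6 - 0)/3 + (V_6 - V_2)/30 = 0
Collecting terms (coefficients in siemens):
  0.05004·V_1 - 0.05·V_2 - 0.0000303·V_5 = 0.00006098
  0.08344·V_2 - 0.05·V_1 - 0.0001099·V_3 - 0.03333·V_6 = 0
  0.2779·V_3 - 0.0001099·V_2 = 0
  0.0055·V_4 - 0.005·V_5 = 0.0025
  0.3081·V_5 - 0.0000303·V_1 - 0.005·V_4 - 0.303·V_6 = 0
  0.6697·V_6 - 0.03333·V_2 - 0.303·V_5 = 0
Solving these 6 simultaneous equations (Gaussian elimination) gives:
  V_1 = 0.009999 V, V_2 = 0.008779 V, V_3 = 0.000003472 V, V_4 = 0.4677 V
  V_5 = 0.01446 V, V_6 = 0.006978 V
Power in each resistor, P = (ΔV)²/R:
  P_R1 = (5 - 0.009999)²/82000 = 0.0003037 W
  P_R2 = (0.009999 - 0.008779)²/20 = 0.00000007439 W
  P_R3 = (0.008779 - 0.000003472)²/9100 = 0.000000008462 W
  P_R4 = (0.4677 - 0.01446)²/200 = 0.001027 W
  P_R5 = (0.01446 - 0.006978)²/3.3 = 0.00001695 W
  P_R6 = (0.006978 - 0)²/3 = 0.00001623 W
  P_R7 = (5 - 0.4677)²/2000 = 0.01027 W
  P_R8 = (0.009999 - 0.01446)²/33000 = 0.0000000006021 W
  P_R9 = (0.008779 - 0.006978)²/30 = 0.0000001081 W
  P_R10 = (0.000003472 - 0)²/3.6 = 0.000000000003348 W
P_total = P_R1 + P_R2 + P_R3 + P_R4 + P_R5 + P_R6 + P_R7 + P_R8 + P_R9 + P_R10 = 0.01164 W

Final answer: 0.01164 W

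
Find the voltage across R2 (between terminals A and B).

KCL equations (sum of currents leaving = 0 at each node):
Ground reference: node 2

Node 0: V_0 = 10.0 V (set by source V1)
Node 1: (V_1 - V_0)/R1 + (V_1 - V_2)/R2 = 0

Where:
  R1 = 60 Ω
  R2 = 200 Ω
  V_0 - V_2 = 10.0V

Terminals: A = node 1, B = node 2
R1 and R2 are in series across V1 (node 0 → node 1 → node 2), and the output A–B is taken across R2, so this is a voltage divider.
Series current: I = V1/(R1 + R2) = 10/(60 + 200) = 10/260 = 0.03846 A
V_R2 = I × R2 = V1 × R2/(R1 + R2) = 10 × 200/260 = 7.692 V

Final answer: 7.692 V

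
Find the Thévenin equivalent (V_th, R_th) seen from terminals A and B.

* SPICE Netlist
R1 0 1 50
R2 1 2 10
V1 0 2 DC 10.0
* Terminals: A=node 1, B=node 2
Step 1 — V_th is the open-circuit voltage V_A - V_B (nothing connected across the terminals).
Nodal analysis, taking node 2 as the 0 V reference.
Source V1 fixes V_0 = 10 V.
KCL at each unknown node (sum of currents leaving = 0; resistances in Ω):
  Node 1: (V_1 - 10)/50 + (V_1 - 0)/10 = 0
Collecting terms: 0.12 × V_1 = 0.2  =>  V_1 = 1.667 V
V_th = V_1 - V_2 = 1.667 - 0 = 1.667 V
Step 2 — R_th: zero the source — replace V1 by a short circuit (node 2 merges into node 0) — and find the resistance seen between A (node 1) and B (node 0).
Reduce the network between node 1 (A) and node 0 (B) by series/parallel combination:
  Rp1 = R1 ‖ R2 (parallel, both between nodes 0 and 1) = 1/(1/50 + 1/10) = 8.333 Ω
R_th = 8.333 Ω

Final answer: V_th = 1.667 V, R_th = 8.333 Ω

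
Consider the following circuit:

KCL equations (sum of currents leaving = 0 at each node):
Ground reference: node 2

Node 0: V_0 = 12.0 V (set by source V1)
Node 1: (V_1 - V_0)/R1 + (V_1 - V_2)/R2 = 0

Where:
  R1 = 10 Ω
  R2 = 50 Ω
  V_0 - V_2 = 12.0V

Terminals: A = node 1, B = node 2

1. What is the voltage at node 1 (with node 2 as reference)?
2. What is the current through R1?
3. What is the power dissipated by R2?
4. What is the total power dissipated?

Nodal analysis, taking node 2 as the 0 V reference.
Source V1 fixes V_0 = 12 V.
KCL at each unknown node (sum of currents leaving = 0; resistances in Ω):
  Node 1: (V_1 - 12)/10 + (V_1 - 0)/50 = 0
Collecting terms: 0.12 × V_1 = 1.2  =>  V_1 = 10 V
Part 1:
  Read off the nodal solution: V_1 = 10 V
Part 2:
  I_R1 = (V_0 - V_1)/R1 = (12 - 10)/10 = 0.2 A
  Magnitude: I_R1 = 0.2 A
Part 3:
  I_R2 = (V_1 - V_2)/R2 = (10 - 0)/50 = 0.2 A
  P_R2 = I_R2² × R2 = (0.2)² × 50 = 2 W
Part 4:
  Power in each resistor, P = (ΔV)²/R:
    P_R1 = (12 - 10)²/10 = 0.4 W
    P_R2 = (10 - 0)²/50 = 2 W
  P_total = P_R1 + P_R2 = 2.4 W

Final answers:
1. V_1 = 10 V
2. I_R1 = 0.2 A
3. P_R2 = 2 W
4. P_total = 2.4 W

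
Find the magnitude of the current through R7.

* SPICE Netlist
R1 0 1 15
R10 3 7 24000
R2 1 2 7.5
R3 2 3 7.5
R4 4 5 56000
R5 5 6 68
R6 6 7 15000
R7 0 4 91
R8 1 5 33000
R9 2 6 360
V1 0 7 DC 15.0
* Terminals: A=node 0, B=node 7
Nodal analysis, taking node 7 as the 0 V reference.
Source V1 fixes V_0 = 15 V.
KCL at each unknown node (sum of currents leaving = 0; resistances in Ω):
  Node 1: (V_1 - 15)/15 + (V_1 - V_2)/7.5 + (V_1 - V_5)/33000 = 0
  Node 2: (V_2 - V_1)/7.5 + (V_2 - V_3)/7.5 + (V_2 - V_6)/360 = 0
  Node 3: (V_3 - V_2)/7.5 + (V_3 - 0)/24000 = 0
  Node 4: (V_4 - V_5)/56000 + (V_4 - 15)/91 = 0
  Node 5: (V_5 - V_4)/56000 + (V_5 - V_6)/68 + (V_5 - V_1)/33000 = 0
  Node 6: (V_6 - V_5)/68 + (V_6 - 0)/15000 + (V_6 - V_2)/360 = 0
Collecting terms (coefficients in siemens):
  0.2·V_1 - 0.1333·V_2 - 0.0000303·V_5 = 1
  0.2694·V_2 - 0.1333·V_1 - 0.1333·V_3 - 0.002778·V_6 = 0
  0.1334·V_3 - 0.1333·V_2 = 0
  0.01101·V_4 - 0.00001786·V_5 = 0.1648
  0.01475·V_5 - 0.0000303·V_1 - 0.00001786·V_4 - 0.01471·V_6 = 0
  0.01755·V_6 - 0.002778·V_2 - 0.01471·V_5 = 0
Solving these 6 simultaneous equations (Gaussian elimination) gives:
  V_1 = 14.98 V, V_2 = 14.96 V, V_3 = 14.96 V, V_4 = 15 V
  V_5 = 14.62 V, V_6 = 14.62 V
I_R7 = (V_0 - V_4)/R7 = (15 - 15)/91 = 0.000006759 A
|I_R7| = 0.000006759 A

Final answer: |I_R7| = 6.759e-06 A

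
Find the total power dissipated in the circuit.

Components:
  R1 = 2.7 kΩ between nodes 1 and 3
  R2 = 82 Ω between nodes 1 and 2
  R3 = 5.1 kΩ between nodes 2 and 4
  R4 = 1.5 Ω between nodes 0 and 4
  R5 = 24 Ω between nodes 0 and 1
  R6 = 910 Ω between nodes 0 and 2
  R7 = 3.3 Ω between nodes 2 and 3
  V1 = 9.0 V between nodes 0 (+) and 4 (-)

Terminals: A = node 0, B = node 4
Nodal analysis, taking node 4 as the 0 V reference.
Source V1 fixes V_0 = 9 V.
KCL at each unknown node (sum of currents leaving = 0; resistances in Ω):
  Node 1: (V_1 - V_3)/2700 + (V_1 - V_2)/82 + (V_1 - 9)/24 = 0
  Node 2: (V_2 - V_1)/82 + (V_2 - 0)/5100 + (V_2 - 9)/910 + (V_2 - V_3)/3.3 = 0
  Node 3: (V_3 - V_1)/2700 + (V_3 - V_2)/3.3 = 0
Collecting terms (coefficients in siemens):
  0.05423·V_1 - 0.0122·V_2 - 0.0003704·V_3 = 0.375
  0.3165·V_2 - 0.0122·V_1 - 0.303·V_3 = 0.00989
  0.3034·V_3 - 0.0003704·V_1 - 0.303·V_2 = 0
Solving these 3 simultaneous equations (Gaussian elimination) gives:
  V_1 = 8.963 V, V_2 = 8.839 V, V_3 = 8.839 V
Power in each resistor, P = (ΔV)²/R:
  P_R1 = (8.963 - 8.839)²/2700 = 0.000005666 W
  P_R2 = (8.963 - 8.839)²/82 = 0.000187 W
  P_R3 = (8.839 - 0)²/5100 = 0.01532 W
  P_R4 = (9 - 0)²/1.5 = 54 W
  P_R5 = (9 - 8.963)²/24 = 0.00005811 W
  P_R6 = (9 - 8.839)²/910 = 0.00002855 W
  P_R7 = (8.839 - 8.839)²/3.3 = 0.000000006925 W
P_total = P_R1 + P_R2 + P_R3 + P_R4 + P_R5 + P_R6 + P_R7 = 54.02 W

Final answer: 54.02 W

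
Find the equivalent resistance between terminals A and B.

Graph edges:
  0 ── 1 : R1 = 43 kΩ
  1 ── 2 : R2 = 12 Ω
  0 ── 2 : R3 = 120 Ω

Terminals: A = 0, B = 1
Reduce the network between node 0 (A) and node 1 (B) by series/parallel combination:
  Rs1 = R3 + R2 (series, joined only at node 2) = 120 + 12 = 132 Ω
  Rp1 = R1 ‖ Rs1 (parallel, both between nodes 0 and 1) = 1/(1/43000 + 1/132) = 131.6 Ω
R_eq = 131.6 Ω

Final answer: 131.6 Ω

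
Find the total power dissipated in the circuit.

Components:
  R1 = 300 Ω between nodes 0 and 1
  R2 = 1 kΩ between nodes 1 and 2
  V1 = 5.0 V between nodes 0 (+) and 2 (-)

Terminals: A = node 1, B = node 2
Nodal analysis, taking node 2 as the 0 V reference.
Source V1 fixes V_0 = 5 V.
KCL at each unknown node (sum of currents leaving = 0; resistances in Ω):
  Node 1: (V_1 - 5)/300 + (V_1 - 0)/1000 = 0
Collecting terms: 0.004333 × V_1 = 0.01667  =>  V_1 = 3.846 V
Power in each resistor, P = (ΔV)²/R:
  P_R1 = (5 - 3.846)²/300 = 0.004438 W
  P_R2 = (3.846 - 0)²/1000 = 0.01479 W
P_total = P_R1 + P_R2 = 0.01923 W

Final answer: 0.01923 W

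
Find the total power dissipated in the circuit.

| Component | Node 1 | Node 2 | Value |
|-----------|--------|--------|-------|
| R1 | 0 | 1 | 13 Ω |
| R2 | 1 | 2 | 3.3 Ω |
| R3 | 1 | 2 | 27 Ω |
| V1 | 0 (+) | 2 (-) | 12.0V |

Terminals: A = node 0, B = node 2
Nodal analysis, taking node 2 as the 0 V reference.
Source V1 fixes V_0 = 12 V.
KCL at each unknown node (sum of currents leaving = 0; resistances in Ω):
  Node 1: (V_1 - 12)/13 + (V_1 - 0)/3.3 + (V_1 - 0)/27 = 0
Collecting terms: 0.417 × V_1 = 0.9231  =>  V_1 = 2.214 V
Power in each resistor, P = (ΔV)²/R:
  P_R1 = (12 - 2.214)²/13 = 7.367 W
  P_R2 = (2.214 - 0)²/3.3 = 1.485 W
  P_R3 = (2.214 - 0)²/27 = 0.1815 W
P_total = P_R1 + P_R2 + P_R3 = 9.034 W

Final answer: 9.034 W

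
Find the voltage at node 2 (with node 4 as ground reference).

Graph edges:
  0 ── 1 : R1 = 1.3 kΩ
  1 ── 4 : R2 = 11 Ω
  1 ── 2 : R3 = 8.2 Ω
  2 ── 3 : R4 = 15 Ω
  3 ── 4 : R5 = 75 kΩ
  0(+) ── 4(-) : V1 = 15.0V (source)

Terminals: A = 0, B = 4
Nodal analysis, taking node 4 as the 0 V reference.
Source V1 fixes V_0 = 15 V.
KCL at each unknown node (sum of currents leaving = 0; resistances in Ω):
  Node 1: (V_1 - 15)/1300 + (V_1 - 0)/11 + (V_1 - V_2)/8.2 = 0
  Node 2: (V_2 - V_1)/8.2 + (V_2 - V_3)/15 = 0
  Node 3: (V_3 - V_2)/15 + (V_3 - 0)/75000 = 0
Collecting terms (coefficients in siemens):
  0.2136·V_1 - 0.122·V_2 = 0.01154
  0.1886·V_2 - 0.122·V_1 - 0.06667·V_3 = 0
  0.06668·V_3 - 0.06667·V_2 = 0
Solving these 3 simultaneous equations (Gaussian elimination) gives:
  V_1 = 0.1258 V, V_2 = 0.1258 V, V_3 = 0.1258 V
The requested potential is V_2 = 0.1258 V.

Final answer: V_2 = 0.1258 V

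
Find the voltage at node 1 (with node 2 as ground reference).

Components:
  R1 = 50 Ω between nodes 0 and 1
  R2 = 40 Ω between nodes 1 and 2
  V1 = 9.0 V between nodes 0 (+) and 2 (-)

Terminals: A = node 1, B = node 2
Nodal analysis, taking node 2 as the 0 V reference.
Source V1 fixes V_0 = 9 V.
KCL at each unknown node (sum of currents leaving = 0; resistances in Ω):
  Node 1: (V_1 - 9)/50 + (V_1 - 0)/40 = 0
Collecting terms: 0.045 × V_1 = 0.18  =>  V_1 = 4 V
The requested potential is V_1 = 4 V.

Final answer: V_1 = 4 V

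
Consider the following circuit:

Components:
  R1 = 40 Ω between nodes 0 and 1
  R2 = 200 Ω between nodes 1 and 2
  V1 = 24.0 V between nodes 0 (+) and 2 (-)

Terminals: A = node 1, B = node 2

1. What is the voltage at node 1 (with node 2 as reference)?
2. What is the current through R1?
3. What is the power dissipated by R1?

Nodal analysis, taking node 2 as the 0 V reference.
Source V1 fixes V_0 = 24 V.
KCL at each unknown node (sum of currents leaving = 0; resistances in Ω):
  Node 1: (V_1 - 24)/40 + (V_1 - 0)/200 = 0
Collecting terms: 0.03 × V_1 = 0.6  =>  V_1 = 20 V
Part 1:
  Read off the nodal solution: V_1 = 20 V
Part 2:
  I_R1 = (V_0 - V_1)/R1 = (24 - 20)/40 = 0.1 A
  Magnitude: I_R1 = 0.1 A
Part 3:
  I_R1 = (V_0 - V_1)/R1 = (24 - 20)/40 = 0.1 A
  P_R1 = I_R1² × R1 = (0.1)² × 40 = 0.4 W

Final answers:
1. V_1 = 20 V
2. I_R1 = 0.1 A
3. P_R1 = 0.4 W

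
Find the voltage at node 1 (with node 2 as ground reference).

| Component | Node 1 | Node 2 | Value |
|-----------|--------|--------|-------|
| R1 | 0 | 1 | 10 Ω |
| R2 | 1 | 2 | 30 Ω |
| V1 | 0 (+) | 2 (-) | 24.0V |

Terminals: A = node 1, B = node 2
Nodal analysis, taking node 2 as the 0 V reference.
Source V1 fixes V_0 = 24 V.
KCL at each unknown node (sum of currents leaving = 0; resistances in Ω):
  Node 1: (V_1 - 24)/10 + (V_1 - 0)/30 = 0
Collecting terms: 0.1333 × V_1 = 2.4  =>  V_1 = 18 V
The requested potential is V_1 = 18 V.

Final answer: V_1 = 18 V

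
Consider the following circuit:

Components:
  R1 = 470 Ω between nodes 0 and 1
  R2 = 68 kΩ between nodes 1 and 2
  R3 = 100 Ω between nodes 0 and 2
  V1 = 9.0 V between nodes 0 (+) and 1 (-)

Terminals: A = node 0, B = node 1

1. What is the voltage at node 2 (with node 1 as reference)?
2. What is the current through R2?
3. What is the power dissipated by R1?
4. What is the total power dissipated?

Nodal analysis, taking node 1 as the 0 V reference.
Source V1 fixes V_0 = 9 V.
KCL at each unknown node (sum of currents leaving = 0; resistances in Ω):
  Node 2: (V_2 - 0)/68000 + (V_2 - 9)/100 = 0
Collecting terms: 0.01001 × V_2 = 0.09  =>  V_2 = 8.987 V
Part 1:
  Read off the nodal solution: V_2 = 8.987 V
Part 2:
  I_R2 = (V_1 - V_2)/R2 = (0 - 8.987)/68000 = -0.0001322 A
  Magnitude: I_R2 = 0.0001322 A
Part 3:
  I_R1 = (V_0 - V_1)/R1 = (9 - 0)/470 = 0.01915 A
  P_R1 = I_R1² × R1 = (0.01915)² × 470 = 0.1723 W
Part 4:
  Power in each resistor, P = (ΔV)²/R:
    P_R1 = (9 - 0)²/470 = 0.1723 W
    P_R2 = (0 - 8.987)²/68000 = 0.001188 W
    P_R3 = (9 - 8.987)²/100 = 0.000001747 W
  P_total = P_R1 + P_R2 + P_R3 = 0.1735 W

Final answers:
1. V_2 = 8.987 V
2. I_R2 = 0.0001322 A
3. P_R1 = 0.1723 W
4. P_total = 0.1735 W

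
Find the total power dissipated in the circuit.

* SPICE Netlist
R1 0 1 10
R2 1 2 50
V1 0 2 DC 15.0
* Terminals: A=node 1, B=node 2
Nodal analysis, taking node 2 as the 0 V reference.
Source V1 fixes V_0 = 15 V.
KCL at each unknown node (sum of currents leaving = 0; resistances in Ω):
  Node 1: (V_1 - 15)/10 + (V_1 - 0)/50 = 0
Collecting terms: 0.12 × V_1 = 1.5  =>  V_1 = 12.5 V
Power in each resistor, P = (ΔV)²/R:
  P_R1 = (15 - 12.5)²/10 = 0.625 W
  P_R2 = (12.5 - 0)²/50 = 3.125 W
P_total = P_R1 + P_R2 = 3.75 W

Final answer: 3.75 W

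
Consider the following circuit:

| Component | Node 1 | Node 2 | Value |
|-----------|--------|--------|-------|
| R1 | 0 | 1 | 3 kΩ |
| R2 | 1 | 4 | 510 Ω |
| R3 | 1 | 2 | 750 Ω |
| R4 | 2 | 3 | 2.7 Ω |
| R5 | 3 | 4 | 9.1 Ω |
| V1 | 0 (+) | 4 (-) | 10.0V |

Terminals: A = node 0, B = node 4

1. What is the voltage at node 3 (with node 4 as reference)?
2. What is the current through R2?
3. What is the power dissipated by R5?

Nodal analysis, taking node 4 as the 0 V reference.
Source V1 fixes V_0 = 10 V.
KCL at each unknown node (sum of currents leaving = 0; resistances in Ω):
  Node 1: (V_1 - 10)/3000 + (V_1 - 0)/510 + (V_1 - V_2)/750 = 0
  Node 2: (V_2 - V_1)/750 + (V_2 - V_3)/2.7 = 0
  Node 3: (V_3 - V_2)/2.7 + (V_3 - 0)/9.1 = 0
Collecting terms (coefficients in siemens):
  0.003627·V_1 - 0.001333·V_2 = 0.003333
  0.3717·V_2 - 0.001333·V_1 - 0.3704·V_3 = 0
  0.4803·V_3 - 0.3704·V_2 = 0
Solving these 3 simultaneous equations (Gaussian elimination) gives:
  V_1 = 0.9242 V, V_2 = 0.01432 V, V_3 = 0.01104 V
Part 1:
  Read off the nodal solution: V_3 = 0.01104 V
Part 2:
  I_R2 = (V_1 - V_4)/R2 = (0.9242 - 0)/510 = 0.001812 A
  Magnitude: I_R2 = 0.001812 A
Part 3:
  I_R5 = (V_3 - V_4)/R5 = (0.01104 - 0)/9.1 = 0.001213 A
  P_R5 = I_R5² × R5 = (0.001213)² × 9.1 = 0.00001339 W

Final answers:
1. V_3 = 0.01104 V
2. I_R2 = 0.001812 A
3. P_R5 = 1.339e-05 W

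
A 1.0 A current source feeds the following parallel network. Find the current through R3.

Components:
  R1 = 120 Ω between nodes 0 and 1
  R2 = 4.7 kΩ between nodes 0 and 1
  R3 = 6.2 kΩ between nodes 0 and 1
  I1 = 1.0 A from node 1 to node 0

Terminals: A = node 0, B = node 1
All resistors sit directly between nodes 0 and 1, so they are in parallel and share one voltage V; the full source current 1 A splits among them.
1/R_par = 1/120 + 1/4700 + 1/6200 = 0.008707 S  =>  R_par = 114.8 Ω
V = I × R_par = 1 × 114.8 = 114.8 V
I_R3 = V/R3 = 114.8/6200 = 0.01852 A

Final answer: 0.01852 A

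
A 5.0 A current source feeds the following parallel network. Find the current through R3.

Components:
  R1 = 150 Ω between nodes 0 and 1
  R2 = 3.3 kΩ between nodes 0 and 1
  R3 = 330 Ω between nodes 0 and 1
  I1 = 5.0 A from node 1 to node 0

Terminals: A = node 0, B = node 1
All resistors sit directly between nodes 0 and 1, so they are in parallel and share one voltage V; the full source current 5 A splits among them.
1/R_par = 1/150 + 1/3300 + 1/330 = 0.01 S  =>  R_par = 100 Ω
V = I × R_par = 5 × 100 = 500 V
I_R3 = V/R3 = 500/330 = 1.515 A

Final answer: 1.515 A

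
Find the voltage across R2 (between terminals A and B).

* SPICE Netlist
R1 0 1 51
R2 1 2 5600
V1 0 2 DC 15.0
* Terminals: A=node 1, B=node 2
R1 and R2 are in series across V1 (node 0 → node 1 → node 2), and the output A–B is taken across R2, so this is a voltage divider.
Series current: I = V1/(R1 + R2) = 15/(51 + 5600) = 15/5651 = 0.002654 A
V_R2 = I × R2 = V1 × R2/(R1 + R2) = 15 × 5600/5651 = 14.86 V

Final answer: 14.86 V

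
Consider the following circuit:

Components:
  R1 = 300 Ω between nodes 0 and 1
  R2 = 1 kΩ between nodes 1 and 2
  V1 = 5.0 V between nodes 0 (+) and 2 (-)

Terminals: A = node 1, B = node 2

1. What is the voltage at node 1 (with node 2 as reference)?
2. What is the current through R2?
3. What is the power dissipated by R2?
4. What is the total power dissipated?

Nodal analysis, taking node 2 as the 0 V reference.
Source V1 fixes V_0 = 5 V.
KCL at each unknown node (sum of currents leaving = 0; resistances in Ω):
  Node 1: (V_1 - 5)/300 + (V_1 - 0)/1000 = 0
Collecting terms: 0.004333 × V_1 = 0.01667  =>  V_1 = 3.846 V
Part 1:
  Read off the nodal solution: V_1 = 3.846 V
Part 2:
  I_R2 = (V_1 - V_2)/R2 = (3.846 - 0)/1000 = 0.003846 A
  Magnitude: I_R2 = 0.003846 A
Part 3:
  I_R2 = (V_1 - V_2)/R2 = (3.846 - 0)/1000 = 0.003846 A
  P_R2 = I_R2² × R2 = (0.003846)² × 1000 = 0.01479 W
Part 4:
  Power in each resistor, P = (ΔV)²/R:
    P_R1 = (5 - 3.846)²/300 = 0.004438 W
    P_R2 = (3.846 - 0)²/1000 = 0.01479 W
  P_total = P_R1 + P_R2 = 0.01923 W

Final answers:
1. V_1 = 3.846 V
2. I_R2 = 0.003846 A
3. P_R2 = 0.01479 W
4. P_total = 0.01923 W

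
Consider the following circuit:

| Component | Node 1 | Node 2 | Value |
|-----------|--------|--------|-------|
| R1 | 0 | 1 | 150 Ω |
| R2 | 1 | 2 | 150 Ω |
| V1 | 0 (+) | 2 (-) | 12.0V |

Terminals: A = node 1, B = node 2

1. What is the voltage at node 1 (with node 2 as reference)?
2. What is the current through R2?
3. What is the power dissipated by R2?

Nodal analysis, taking node 2 as the 0 V reference.
Source V1 fixes V_0 = 12 V.
KCL at each unknown node (sum of currents leaving = 0; resistances in Ω):
  Node 1: (V_1 - 12)/150 + (V_1 - 0)/150 = 0
Collecting terms: 0.01333 × V_1 = 0.08  =>  V_1 = 6 V
Part 1:
  Read off the nodal solution: V_1 = 6 V
Part 2:
  I_R2 = (V_1 - V_2)/R2 = (6 - 0)/150 = 0.04 A
  Magnitude: I_R2 = 0.04 A
Part 3:
  I_R2 = (V_1 - V_2)/R2 = (6 - 0)/150 = 0.04 A
  P_R2 = I_R2² × R2 = (0.04)² × 150 = 0.24 W

Final answers:
1. V_1 = 6 V
2. I_R2 = 0.04 A
3. P_R2 = 0.24 W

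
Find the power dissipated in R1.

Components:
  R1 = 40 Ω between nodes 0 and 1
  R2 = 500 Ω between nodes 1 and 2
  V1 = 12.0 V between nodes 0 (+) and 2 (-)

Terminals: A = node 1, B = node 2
Nodal analysis, taking node 2 as the 0 V reference.
Source V1 fixes V_0 = 12 V.
KCL at each unknown node (sum of currents leaving = 0; resistances in Ω):
  Node 1: (V_1 - 12)/40 + (V_1 - 0)/500 = 0
Collecting terms: 0.027 × V_1 = 0.3  =>  V_1 = 11.11 V
I_R1 = (V_0 - V_1)/R1 = (12 - 11.11)/40 = 0.02222 A
P_R1 = I_R1² × R1 = (0.02222)² × 40 = 0.01975 W

Final answer: 0.01975 W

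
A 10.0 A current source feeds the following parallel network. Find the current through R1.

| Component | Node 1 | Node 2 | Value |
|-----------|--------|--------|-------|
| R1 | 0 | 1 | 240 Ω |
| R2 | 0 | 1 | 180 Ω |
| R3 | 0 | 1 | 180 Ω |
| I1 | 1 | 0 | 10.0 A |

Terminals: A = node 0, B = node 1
All resistors sit directly between nodes 0 and 1, so they are in parallel and share one voltage V; the full source current 10 A splits among them.
1/R_par = 1/240 + 1/180 + 1/180 = 0.01528 S  =>  R_par = 65.45 Ω
V = I × R_par = 10 × 65.45 = 654.5 V
I_R1 = V/R1 = 654.5/240 = 2.727 A

Final answer: 2.727 A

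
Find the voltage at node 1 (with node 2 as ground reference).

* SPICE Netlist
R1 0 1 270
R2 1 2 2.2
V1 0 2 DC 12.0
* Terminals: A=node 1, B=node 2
Nodal analysis, taking node 2 as the 0 V reference.
Source V1 fixes V_0 = 12 V.
KCL at each unknown node (sum of currents leaving = 0; resistances in Ω):
  Node 1: (V_1 - 12)/270 + (V_1 - 0)/2.2 = 0
Collecting terms: 0.4582 × V_1 = 0.04444  =>  V_1 = 0.09699 V
The requested potential is V_1 = 0.09699 V.

Final answer: V_1 = 0.09699 V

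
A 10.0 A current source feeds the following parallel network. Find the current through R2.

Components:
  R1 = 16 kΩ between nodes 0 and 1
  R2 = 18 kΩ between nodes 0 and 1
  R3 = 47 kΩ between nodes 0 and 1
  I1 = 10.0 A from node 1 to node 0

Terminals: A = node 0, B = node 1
All resistors sit directly between nodes 0 and 1, so they are in parallel and share one voltage V; the full source current 10 A splits among them.
1/R_par = 1/16000 + 1/18000 + 1/47000 = 0.0001393 S  =>  R_par = 7177 Ω
V = I × R_par = 10 × 7177 = 71770 V
I_R2 = V/R2 = 71770/18000 = 3.987 A

Final answer: 3.987 A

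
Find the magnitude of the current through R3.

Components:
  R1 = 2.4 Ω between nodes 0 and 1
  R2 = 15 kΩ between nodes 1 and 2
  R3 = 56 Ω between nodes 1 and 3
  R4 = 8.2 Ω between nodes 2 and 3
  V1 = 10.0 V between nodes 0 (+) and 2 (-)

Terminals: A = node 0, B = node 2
Nodal analysis, taking node 2 as the 0 V reference.
Source V1 fixes V_0 = 10 V.
KCL at each unknown node (sum of currents leaving = 0; resistances in Ω):
  Node 1: (V_1 - 10)/2.4 + (V_1 - 0)/15000 + (V_1 - V_3)/56 = 0
  Node 3: (V_3 - V_1)/56 + (V_3 - 0)/8.2 = 0
Collecting terms (coefficients in siemens):
  0.4346·V_1 - 0.01786·V_3 = 4.167
  0.1398·V_3 - 0.01786·V_1 = 0
Determinant D = (0.4346)(0.1398) - (-0.01786)(-0.01786) = 0.06044
V_1 = [(4.167)(0.1398) - (-0.01786)(0)]/D = 9.638 V
V_3 = [(0.4346)(0) - (4.167)(-0.01786)]/D = 1.231 V
I_R3 = (V_1 - V_3)/R3 = (9.638 - 1.231)/56 = 0.1501 A
|I_R3| = 0.1501 A

Final answer: |I_R3| = 0.1501 A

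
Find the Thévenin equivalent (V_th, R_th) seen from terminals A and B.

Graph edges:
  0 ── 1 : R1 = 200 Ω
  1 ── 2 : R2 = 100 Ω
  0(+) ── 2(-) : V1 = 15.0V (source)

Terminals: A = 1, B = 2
Step 1 — V_th is the open-circuit voltage V_A - V_B (nothing connected across the terminals).
Nodal analysis, taking node 2 as the 0 V reference.
Source V1 fixes V_0 = 15 V.
KCL at each unknown node (sum of currents leaving = 0; resistances in Ω):
  Node 1: (V_1 - 15)/200 + (V_1 - 0)/100 = 0
Collecting terms: 0.015 × V_1 = 0.075  =>  V_1 = 5 V
V_th = V_1 - V_2 = 5 - 0 = 5 V
Step 2 — R_th: zero the source — replace V1 by a short circuit (node 2 merges into node 0) — and find the resistance seen between A (node 1) and B (node 0).
Reduce the network between node 1 (A) and node 0 (B) by series/parallel combination:
  Rp1 = R1 ‖ R2 (parallel, both between nodes 0 and 1) = 1/(1/200 + 1/100) = 66.67 Ω
R_th = 66.67 Ω

Final answer: V_th = 5 V, R_th = 66.67 Ω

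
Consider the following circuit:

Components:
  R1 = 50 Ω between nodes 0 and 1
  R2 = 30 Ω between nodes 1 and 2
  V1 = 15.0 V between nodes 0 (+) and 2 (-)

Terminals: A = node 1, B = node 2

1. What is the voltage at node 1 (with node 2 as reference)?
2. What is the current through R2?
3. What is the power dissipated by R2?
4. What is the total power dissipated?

Nodal analysis, taking node 2 as the 0 V reference.
Source V1 fixes V_0 = 15 V.
KCL at each unknown node (sum of currents leaving = 0; resistances in Ω):
  Node 1: (V_1 - 15)/50 + (V_1 - 0)/30 = 0
Collecting terms: 0.05333 × V_1 = 0.3  =>  V_1 = 5.625 V
Part 1:
  Read off the nodal solution: V_1 = 5.625 V
Part 2:
  I_R2 = (V_1 - V_2)/R2 = (5.625 - 0)/30 = 0.1875 A
  Magnitude: I_R2 = 0.1875 A
Part 3:
  I_R2 = (V_1 - V_2)/R2 = (5.625 - 0)/30 = 0.1875 A
  P_R2 = I_R2² × R2 = (0.1875)² × 30 = 1.055 W
Part 4:
  Power in each resistor, P = (ΔV)²/R:
    P_R1 = (15 - 5.625)²/50 = 1.758 W
    P_R2 = (5.625 - 0)²/30 = 1.055 W
  P_total = P_R1 + P_R2 = 2.812 W

Final answers:
1. V_1 = 5.625 V
2. I_R2 = 0.1875 A
3. P_R2 = 1.055 W
4. P_total = 2.812 W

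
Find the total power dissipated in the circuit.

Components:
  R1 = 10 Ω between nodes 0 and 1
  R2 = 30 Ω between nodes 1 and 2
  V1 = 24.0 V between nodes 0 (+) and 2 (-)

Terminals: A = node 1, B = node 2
Nodal analysis, taking node 2 as the 0 V reference.
Source V1 fixes V_0 = 24 V.
KCL at each unknown node (sum of currents leaving = 0; resistances in Ω):
  Node 1: (V_1 - 24)/10 + (V_1 - 0)/30 = 0
Collecting terms: 0.1333 × V_1 = 2.4  =>  V_1 = 18 V
Power in each resistor, P = (ΔV)²/R:
  P_R1 = (24 - 18)²/10 = 3.6 W
  P_R2 = (18 - 0)²/30 = 10.8 W
P_total = P_R1 + P_R2 = 14.4 W

Final answer: 14.4 W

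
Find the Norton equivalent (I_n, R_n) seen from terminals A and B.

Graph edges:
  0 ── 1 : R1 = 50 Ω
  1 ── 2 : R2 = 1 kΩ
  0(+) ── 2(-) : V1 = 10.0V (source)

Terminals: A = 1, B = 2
Find the Thévenin equivalent first; then I_n = V_th/R_th and R_n = R_th.
Step 1 — V_th is the open-circuit voltage V_A - V_B (nothing connected across the terminals).
Nodal analysis, taking node 2 as the 0 V reference.
Source V1 fixes V_0 = 10 V.
KCL at each unknown node (sum of currents leaving = 0; resistances in Ω):
  Node 1: (V_1 - 10)/50 + (V_1 - 0)/1000 = 0
Collecting terms: 0.021 × V_1 = 0.2  =>  V_1 = 9.524 V
V_th = V_1 - V_2 = 9.524 - 0 = 9.524 V
Step 2 — R_th: zero the source — replace V1 by a short circuit (node 2 merges into node 0) — and find the resistance seen between A (node 1) and B (node 0).
Reduce the network between node 1 (A) and node 0 (B) by series/parallel combination:
  Rp1 = R1 ‖ R2 (parallel, both between nodes 0 and 1) = 1/(1/50 + 1/1000) = 47.62 Ω
R_th = 47.62 Ω
I_n = V_th/R_th = 9.524/47.62 = 0.2 A, and R_n = R_th = 47.62 Ω

Final answer: I_n = 0.2 A, R_n = 47.62 Ω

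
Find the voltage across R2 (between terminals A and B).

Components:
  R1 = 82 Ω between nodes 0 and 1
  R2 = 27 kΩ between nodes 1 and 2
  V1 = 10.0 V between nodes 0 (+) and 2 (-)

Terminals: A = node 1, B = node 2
R1 and R2 are in series across V1 (node 0 → node 1 → node 2), and the output A–B is taken across R2, so this is a voltage divider.
Series current: I = V1/(R1 + R2) = 10/(82 + 27000) = 10/27080 = 0.0003692 A
V_R2 = I × R2 = V1 × R2/(R1 + R2) = 10 × 27000/27080 = 9.97 V

Final answer: 9.97 V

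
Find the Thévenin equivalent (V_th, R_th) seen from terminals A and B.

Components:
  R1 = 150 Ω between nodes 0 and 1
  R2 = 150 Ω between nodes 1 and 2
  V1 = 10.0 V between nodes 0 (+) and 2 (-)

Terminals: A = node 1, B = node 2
Step 1 — V_th is the open-circuit voltage V_A - V_B (nothing connected across the terminals).
Nodal analysis, taking node 2 as the 0 V reference.
Source V1 fixes V_0 = 10 V.
KCL at each unknown node (sum of currents leaving = 0; resistances in Ω):
  Node 1: (V_1 - 10)/150 + (V_1 - 0)/150 = 0
Collecting terms: 0.01333 × V_1 = 0.06667  =>  V_1 = 5 V
V_th = V_1 - V_2 = 5 - 0 = 5 V
Step 2 — R_th: zero the source — replace V1 by a short circuit (node 2 merges into node 0) — and find the resistance seen between A (node 1) and B (node 0).
Reduce the network between node 1 (A) and node 0 (B) by series/parallel combination:
  Rp1 = R1 ‖ R2 (parallel, both between nodes 0 and 1) = 1/(1/150 + 1/150) = 75 Ω
R_th = 75 Ω

Final answer: V_th = 5 V, R_th = 75 Ω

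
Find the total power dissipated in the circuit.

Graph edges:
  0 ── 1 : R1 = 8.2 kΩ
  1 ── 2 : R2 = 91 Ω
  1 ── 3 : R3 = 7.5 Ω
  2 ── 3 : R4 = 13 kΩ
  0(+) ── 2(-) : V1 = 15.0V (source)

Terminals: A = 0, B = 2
Nodal analysis, taking node 2 as the 0 V reference.
Source V1 fixes V_0 = 15 V.
KCL at each unknown node (sum of currents leaving = 0; resistances in Ω):
  Node 1: (V_1 - 15)/8200 + (V_1 - 0)/91 + (V_1 - V_3)/7.5 = 0
  Node 3: (V_3 - V_1)/7.5 + (V_3 - 0)/13000 = 0
Collecting terms (coefficients in siemens):
  0.1444·V_1 - 0.1333·V_3 = 0.001829
  0.1334·V_3 - 0.1333·V_1 = 0
Determinant D = (0.1444)(0.1334) - (-0.1333)(-0.1333) = 0.001493
V_1 = [(0.001829)(0.1334) - (-0.1333)(0)]/D = 0.1635 V
V_3 = [(0.1444)(0) - (0.001829)(-0.1333)]/D = 0.1634 V
Power in each resistor, P = (ΔV)²/R:
  P_R1 = (15 - 0.1635)²/8200 = 0.02684 W
  P_R2 = (0.1635 - 0)²/91 = 0.0002938 W
  P_R3 = (0.1635 - 0.1634)²/7.5 = 0.000000001185 W
  P_R4 = (0 - 0.1634)²/13000 = 0.000002054 W
P_total = P_R1 + P_R2 + P_R3 + P_R4 = 0.02714 W

Final answer: 0.02714 W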